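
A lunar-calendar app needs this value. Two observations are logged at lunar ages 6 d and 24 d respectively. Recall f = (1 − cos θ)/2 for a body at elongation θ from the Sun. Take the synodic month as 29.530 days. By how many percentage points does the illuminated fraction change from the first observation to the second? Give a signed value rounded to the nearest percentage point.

-5 percentage points

First observation: θ = 360°·6/29.530 = 73.1°, so f = 0.355.
Second observation: θ = 292.6°, f = 0.308.
Δf = 0.308 − 0.355 = -0.047, i.e. -5 pp.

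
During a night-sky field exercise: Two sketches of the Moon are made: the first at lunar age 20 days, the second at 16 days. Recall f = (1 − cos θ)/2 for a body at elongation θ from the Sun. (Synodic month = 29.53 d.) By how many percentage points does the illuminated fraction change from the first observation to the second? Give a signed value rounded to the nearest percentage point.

θ₁ = 360° × 20/29.53 = 243.8°, f₁ = (1 − cos θ₁)/2 = 0.721.
θ₂ = 360° × 16/29.53 = 195.1°, f₂ = (1 − cos θ₂)/2 = 0.983.
Change = f₂ − f₁ = +0.262 → +26 percentage points.

+26 percentage points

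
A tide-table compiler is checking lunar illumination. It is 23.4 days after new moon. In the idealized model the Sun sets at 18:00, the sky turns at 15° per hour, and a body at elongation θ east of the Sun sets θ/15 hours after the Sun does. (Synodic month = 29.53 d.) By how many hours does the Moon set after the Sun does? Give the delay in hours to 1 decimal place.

Phase angle: θ = 360°·(23.4 d)/(29.53 d) = 285.3°.
At 15° of sky rotation per hour, 285.3° corresponds to a 19.02 h lag.
So the Moon sets 19.02 h after the Sun.

19.0 h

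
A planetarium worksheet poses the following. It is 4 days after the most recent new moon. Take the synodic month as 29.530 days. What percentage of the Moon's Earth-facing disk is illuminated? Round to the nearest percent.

17%

Phase angle: θ = 360°·(4 d)/(29.530 d) = 48.8°.
cos 48.8° = 0.659, so f = (1 − 0.659)/2 = 0.170, so 17%.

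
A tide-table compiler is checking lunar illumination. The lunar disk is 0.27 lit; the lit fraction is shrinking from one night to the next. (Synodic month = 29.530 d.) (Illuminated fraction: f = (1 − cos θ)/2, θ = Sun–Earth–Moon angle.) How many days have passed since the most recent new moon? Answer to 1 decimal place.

24.4 days

Invert f = (1 − cos θ)/2 to get cos θ = 1 − 2(0.27) = 0.460, hence θ₀ = arccos 0.460 = 62.6°.
A waning Moon lies in 180°–360°, so θ = 360° − 62.6° = 297.4°.
That fraction of the synodic month is 297.4/360 × 29.530 d ≈ 24.39 d.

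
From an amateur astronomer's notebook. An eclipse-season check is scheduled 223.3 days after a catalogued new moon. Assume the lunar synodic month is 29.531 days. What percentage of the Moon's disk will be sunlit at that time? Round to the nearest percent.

Reduce mod P: 223.3 − 7×29.531 = 16.58 d into the current lunation.
The Moon has covered 16.58/29.531 of its cycle, so θ ≈ 360° × 16.58/29.531 = 202.2°.
With cos θ = (-0.926), the lit fraction is (1 − (-0.926))/2 ≈ 0.963, so 96%.

96%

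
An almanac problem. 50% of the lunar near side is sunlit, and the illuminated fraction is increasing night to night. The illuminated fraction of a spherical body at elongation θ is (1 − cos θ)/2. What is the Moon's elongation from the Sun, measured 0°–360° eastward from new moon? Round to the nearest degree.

90°

cos θ = 1 − 2f = 0.000, giving a principal value of 90.0°.
Waxing ⇒ before full, so θ = 90.0°.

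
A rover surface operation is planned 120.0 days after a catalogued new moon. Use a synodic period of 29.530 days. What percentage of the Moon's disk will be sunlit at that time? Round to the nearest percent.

Reduce mod P: 120.0 − 4×29.530 = 1.88 d into the current lunation.
Phase angle: θ = 360°·(1.88 d)/(29.530 d) = 22.9°.
cos 22.9° = 0.921, so f = (1 − 0.921)/2 = 0.039, so 4%.

4%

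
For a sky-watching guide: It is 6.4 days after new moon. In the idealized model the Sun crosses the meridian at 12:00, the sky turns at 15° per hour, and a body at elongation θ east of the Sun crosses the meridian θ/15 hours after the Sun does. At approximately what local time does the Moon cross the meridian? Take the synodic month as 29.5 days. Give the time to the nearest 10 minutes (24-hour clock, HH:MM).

Phase angle: θ = 360°·(6.4 d)/(29.5 d) = 78.1°.
The Moon trails the Sun by θ/15 = 78.1/15 ≈ 5.21 hours.
12:00 + 5.207 h ≈ 17:12 → 17:10 to the nearest ten minutes.

17:10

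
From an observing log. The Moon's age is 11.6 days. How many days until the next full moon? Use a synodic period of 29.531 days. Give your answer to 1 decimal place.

3.2 days

Full moon is 0.5 of the way through the cycle: age 0.5 × 29.531 = 14.765 d.
So 3.165 days remain (14.765 − 11.6).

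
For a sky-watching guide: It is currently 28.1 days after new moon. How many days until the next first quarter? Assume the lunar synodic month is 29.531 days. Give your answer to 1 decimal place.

First quarter occurs at elongation 90°, i.e. at age 29.531 × 90/360 = 7.383 d.
Already past this cycle's first quarter; the next is at 7.383 + 29.531 = 36.914 d, so 36.914 − 28.1 = 8.814 days.

8.8 days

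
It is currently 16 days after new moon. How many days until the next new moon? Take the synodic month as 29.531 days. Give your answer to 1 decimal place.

One full lunation from the last new moon is 29.531 d; remaining = 29.531 − 16 = 13.531 d.

13.5 days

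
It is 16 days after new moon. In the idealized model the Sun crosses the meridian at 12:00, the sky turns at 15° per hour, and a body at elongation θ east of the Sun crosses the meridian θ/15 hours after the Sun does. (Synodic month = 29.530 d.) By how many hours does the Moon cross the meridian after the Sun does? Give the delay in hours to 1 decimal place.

13.0 h

Elongation θ = 360° × 16/29.530 ≈ 195.1°.
Delay after the Sun = 195.1° / (15°/h) ≈ 13.00 h.
So the Moon crosses the meridian 13.00 h after the Sun.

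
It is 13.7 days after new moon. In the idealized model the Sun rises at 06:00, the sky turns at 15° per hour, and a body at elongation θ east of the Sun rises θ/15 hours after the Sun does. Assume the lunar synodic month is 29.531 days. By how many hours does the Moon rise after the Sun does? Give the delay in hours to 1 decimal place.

11.1 h

Elongation θ = 360° × 13.7/29.531 ≈ 167.0°.
The Moon trails the Sun by θ/15 = 167.0/15 ≈ 11.13 hours.
So the Moon rises 11.13 h after the Sun.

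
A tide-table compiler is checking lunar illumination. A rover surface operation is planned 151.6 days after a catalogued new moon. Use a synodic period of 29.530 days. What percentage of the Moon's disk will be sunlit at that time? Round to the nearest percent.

17%

Reduce mod P: 151.6 − 5×29.530 = 3.95 d into the current lunation.
Phase angle: θ = 360°·(3.95 d)/(29.530 d) = 48.2°.
Illuminated fraction = (1 − cos 48.2°)/2 = (1 − 0.667)/2 ≈ 0.166, so 17%.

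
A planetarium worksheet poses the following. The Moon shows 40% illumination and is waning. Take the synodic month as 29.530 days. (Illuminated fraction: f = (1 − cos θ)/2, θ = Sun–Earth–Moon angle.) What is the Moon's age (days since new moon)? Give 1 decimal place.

23.1 days

cos θ = 1 − 2f = 0.200, giving a principal value of 78.5°.
Since the Moon is past full (waning), take the reflex angle: θ = 360° − 78.5° = 281.5°.
At 360°/29.530 d per day, 281.5° corresponds to 23.09 days.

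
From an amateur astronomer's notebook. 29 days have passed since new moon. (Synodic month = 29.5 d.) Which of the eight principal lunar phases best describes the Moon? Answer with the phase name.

θ ≈ 360° × 29/29.5 = 354°, which falls in the new moon sector.

new moon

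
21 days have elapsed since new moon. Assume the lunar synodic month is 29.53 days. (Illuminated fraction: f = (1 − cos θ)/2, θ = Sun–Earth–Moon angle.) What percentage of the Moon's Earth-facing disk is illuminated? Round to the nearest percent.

Phase angle: θ = 360°·(21 d)/(29.53 d) = 256.0°.
With cos θ = (-0.242), the lit fraction is (1 − (-0.242))/2 ≈ 0.621, so 62%.

62%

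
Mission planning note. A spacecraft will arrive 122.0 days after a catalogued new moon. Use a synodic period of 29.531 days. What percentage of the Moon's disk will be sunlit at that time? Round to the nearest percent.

16%

Reduce mod P: 122.0 − 4×29.531 = 3.88 d into the current lunation.
Phase angle: θ = 360°·(3.88 d)/(29.531 d) = 47.3°.
With cos θ = 0.679, the lit fraction is (1 − 0.679)/2 ≈ 0.161, so 16%.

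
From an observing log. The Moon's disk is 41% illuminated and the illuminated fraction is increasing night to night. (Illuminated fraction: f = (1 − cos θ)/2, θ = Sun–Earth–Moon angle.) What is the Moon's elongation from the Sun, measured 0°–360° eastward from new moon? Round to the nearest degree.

80°

Invert f = (1 − cos θ)/2 to get cos θ = 1 − 2(0.41) = 0.180, hence θ₀ = arccos 0.180 = 79.6°.
Waxing ⇒ before full, so θ = 79.6°.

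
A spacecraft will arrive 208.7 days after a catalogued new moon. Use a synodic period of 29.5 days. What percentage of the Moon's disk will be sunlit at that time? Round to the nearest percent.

208.7/29.5 = 7.075 lunations, so 7 complete cycles and 2.20 d into the next.
The Moon has covered 2.20/29.5 of its cycle, so θ ≈ 360° × 2.20/29.5 = 26.8°.
Illuminated fraction = (1 − cos 26.8°)/2 = (1 − 0.892)/2 ≈ 0.054, so 5%.

5%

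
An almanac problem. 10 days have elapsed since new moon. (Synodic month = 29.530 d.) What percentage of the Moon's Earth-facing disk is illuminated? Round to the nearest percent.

76%

Elongation θ = 360° × 10/29.530 ≈ 121.9°.
With cos θ = (-0.529), the lit fraction is (1 − (-0.529))/2 ≈ 0.764, so 76%.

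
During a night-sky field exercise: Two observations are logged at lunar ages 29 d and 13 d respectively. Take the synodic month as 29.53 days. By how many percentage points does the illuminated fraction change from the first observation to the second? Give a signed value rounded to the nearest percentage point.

First observation: θ = 360°·29/29.53 = 353.5°, so f = 0.003.
Second observation: θ = 158.5°, f = 0.965.
Δf = 0.965 − 0.003 = +0.962, i.e. +96 pp.

+96 percentage points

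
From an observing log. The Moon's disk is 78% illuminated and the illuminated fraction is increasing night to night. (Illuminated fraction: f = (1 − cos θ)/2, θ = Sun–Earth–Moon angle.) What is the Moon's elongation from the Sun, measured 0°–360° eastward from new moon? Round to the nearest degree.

124°

Invert f = (1 − cos θ)/2 to get cos θ = 1 − 2(0.78) = -0.560, hence θ₀ = arccos -0.560 = 124.1°.
Waxing ⇒ before full, so θ = 124.1°.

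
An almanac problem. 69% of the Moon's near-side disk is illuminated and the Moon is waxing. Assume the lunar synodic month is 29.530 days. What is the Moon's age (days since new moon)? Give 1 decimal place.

9.2 days

Invert f = (1 − cos θ)/2 to get cos θ = 1 − 2(0.69) = -0.380, hence θ₀ = arccos -0.380 = 112.3°.
The Moon is waxing (0°–180°), so θ = 112.3° directly.
That fraction of the synodic month is 112.3/360 × 29.530 d ≈ 9.21 d.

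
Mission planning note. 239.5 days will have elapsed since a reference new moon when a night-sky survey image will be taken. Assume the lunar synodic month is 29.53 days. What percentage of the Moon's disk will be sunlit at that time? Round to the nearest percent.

12%

Reduce mod P: 239.5 − 8×29.53 = 3.26 d into the current lunation.
Elongation θ = 360° × 3.26/29.53 ≈ 39.7°.
Illuminated fraction = (1 − cos 39.7°)/2 = (1 − 0.769)/2 ≈ 0.116, so 12%.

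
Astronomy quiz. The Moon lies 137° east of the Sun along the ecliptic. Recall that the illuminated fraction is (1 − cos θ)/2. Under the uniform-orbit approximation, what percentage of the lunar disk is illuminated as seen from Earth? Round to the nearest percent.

cos 137° = (-0.731), so f = (1 − (-0.731))/2 = 0.866, i.e. 87%.

87%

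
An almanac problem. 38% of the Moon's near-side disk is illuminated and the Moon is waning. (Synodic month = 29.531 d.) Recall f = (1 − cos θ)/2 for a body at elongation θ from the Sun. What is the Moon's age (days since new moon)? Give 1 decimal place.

Invert f = (1 − cos θ)/2 to get cos θ = 1 − 2(0.38) = 0.240, hence θ₀ = arccos 0.240 = 76.1°.
Waning ⇒ past full, so θ = 360° − 76.1° = 283.9°.
At 360°/29.531 d per day, 283.9° corresponds to 23.29 days.

23.3 days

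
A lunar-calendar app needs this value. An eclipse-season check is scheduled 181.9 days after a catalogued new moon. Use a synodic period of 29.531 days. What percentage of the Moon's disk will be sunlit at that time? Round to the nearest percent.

Reduce mod P: 181.9 − 6×29.531 = 4.71 d into the current lunation.
Elongation θ = 360° × 4.71/29.531 ≈ 57.5°.
cos 57.5° = 0.538, so f = (1 − 0.538)/2 = 0.231, so 23%.

23%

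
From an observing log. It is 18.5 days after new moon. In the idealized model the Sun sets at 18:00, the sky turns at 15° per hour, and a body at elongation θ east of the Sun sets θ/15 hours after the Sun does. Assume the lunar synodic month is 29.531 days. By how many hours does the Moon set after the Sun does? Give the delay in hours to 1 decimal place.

The Moon has covered 18.5/29.531 of its cycle, so θ ≈ 360° × 18.5/29.531 = 225.5°.
Delay after the Sun = 225.5° / (15°/h) ≈ 15.04 h.
So the Moon sets 15.04 h after the Sun.

15.0 h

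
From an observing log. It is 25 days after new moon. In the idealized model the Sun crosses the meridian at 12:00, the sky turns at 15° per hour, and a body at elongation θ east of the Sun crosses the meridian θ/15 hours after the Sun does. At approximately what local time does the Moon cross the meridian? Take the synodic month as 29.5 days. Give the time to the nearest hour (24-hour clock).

The Moon has covered 25/29.5 of its cycle, so θ ≈ 360° × 25/29.5 = 305.1°.
Delay after the Sun = 305.1° / (15°/h) ≈ 20.34 h.
12:00 + 20.34 h ≈ 08:20 → 08:00 to the nearest hour.

08:00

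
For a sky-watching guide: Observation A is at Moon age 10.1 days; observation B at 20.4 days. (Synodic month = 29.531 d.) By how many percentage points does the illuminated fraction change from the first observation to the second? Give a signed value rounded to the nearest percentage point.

-9 percentage points

First observation: θ = 360°·10.1/29.531 = 123.1°, so f = 0.773.
Second observation: θ = 248.7°, f = 0.682.
Δf = 0.682 − 0.773 = -0.092, i.e. -9 pp.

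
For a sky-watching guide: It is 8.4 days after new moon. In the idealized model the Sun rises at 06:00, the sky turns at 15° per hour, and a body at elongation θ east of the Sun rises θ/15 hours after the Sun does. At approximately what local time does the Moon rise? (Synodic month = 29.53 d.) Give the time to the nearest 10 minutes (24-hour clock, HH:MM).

Elongation θ = 360° × 8.4/29.53 ≈ 102.4°.
The Moon trails the Sun by θ/15 = 102.4/15 ≈ 6.83 hours.
06:00 + 6.827 h ≈ 12:50 → 12:50 to the nearest ten minutes.

12:50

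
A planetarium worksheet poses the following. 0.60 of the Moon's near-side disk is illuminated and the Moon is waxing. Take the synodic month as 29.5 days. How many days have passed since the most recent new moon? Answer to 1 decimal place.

Invert f = (1 − cos θ)/2 to get cos θ = 1 − 2(0.60) = -0.200, hence θ₀ = arccos -0.200 = 101.5°.
Waxing ⇒ before full, so θ = 101.5°.
That fraction of the synodic month is 101.5/360 × 29.5 d ≈ 8.32 d.

8.3 days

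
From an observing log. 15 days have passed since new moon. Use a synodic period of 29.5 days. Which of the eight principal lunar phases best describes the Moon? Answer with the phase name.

At 15/29.5 of the cycle, θ ≈ 183° — the full moon range.

full moon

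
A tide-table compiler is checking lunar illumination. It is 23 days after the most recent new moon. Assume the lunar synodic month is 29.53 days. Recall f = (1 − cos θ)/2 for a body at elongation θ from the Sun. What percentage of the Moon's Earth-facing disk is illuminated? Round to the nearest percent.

41%

The Moon has covered 23/29.53 of its cycle, so θ ≈ 360° × 23/29.53 = 280.4°.
cos 280.4° = 0.180, so f = (1 − 0.180)/2 = 0.410, so 41%.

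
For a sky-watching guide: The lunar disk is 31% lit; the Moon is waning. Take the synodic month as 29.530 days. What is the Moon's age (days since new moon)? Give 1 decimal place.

cos θ = 1 − 2f = 0.380, giving a principal value of 67.7°.
A waning Moon lies in 180°–360°, so θ = 360° − 67.7° = 292.3°.
Age = 29.530 × 292.3°/360° ≈ 23.98 days.

24.0 days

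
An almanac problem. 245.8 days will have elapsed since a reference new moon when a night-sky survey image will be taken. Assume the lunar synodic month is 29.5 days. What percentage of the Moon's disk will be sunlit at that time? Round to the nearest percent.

75%

245.8/29.5 = 8.332 lunations, so 8 complete cycles and 9.80 d into the next.
Phase angle: θ = 360°·(9.80 d)/(29.5 d) = 119.6°.
With cos θ = (-0.494), the lit fraction is (1 − (-0.494))/2 ≈ 0.747, so 75%.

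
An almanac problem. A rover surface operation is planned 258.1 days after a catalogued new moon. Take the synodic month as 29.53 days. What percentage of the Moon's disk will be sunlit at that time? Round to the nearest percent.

53%

258.1/29.53 = 8.740 lunations, so 8 complete cycles and 21.86 d into the next.
The Moon has covered 21.86/29.53 of its cycle, so θ ≈ 360° × 21.86/29.53 = 266.5°.
Illuminated fraction = (1 − cos 266.5°)/2 = (1 − (-0.061))/2 ≈ 0.531, so 53%.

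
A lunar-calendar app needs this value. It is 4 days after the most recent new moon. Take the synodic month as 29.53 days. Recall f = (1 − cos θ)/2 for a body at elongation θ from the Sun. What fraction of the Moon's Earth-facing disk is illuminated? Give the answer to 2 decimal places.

The Moon has covered 4/29.53 of its cycle, so θ ≈ 360° × 4/29.53 = 48.8°.
cos 48.8° = 0.659, so f = (1 − 0.659)/2 = 0.170.

0.17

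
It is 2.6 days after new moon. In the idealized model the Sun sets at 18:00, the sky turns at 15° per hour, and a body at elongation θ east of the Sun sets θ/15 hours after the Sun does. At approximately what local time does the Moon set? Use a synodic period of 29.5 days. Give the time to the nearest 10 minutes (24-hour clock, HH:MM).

20:10

Phase angle: θ = 360°·(2.6 d)/(29.5 d) = 31.7°.
At 15° of sky rotation per hour, 31.7° corresponds to a 2.12 h lag.
18:00 + 2.115 h ≈ 20:07 → 20:10 to the nearest ten minutes.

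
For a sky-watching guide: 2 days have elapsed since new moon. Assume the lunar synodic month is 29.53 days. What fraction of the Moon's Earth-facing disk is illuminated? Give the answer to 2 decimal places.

0.04

Phase angle: θ = 360°·(2 d)/(29.53 d) = 24.4°.
cos 24.4° = 0.911, so f = (1 − 0.911)/2 = 0.045.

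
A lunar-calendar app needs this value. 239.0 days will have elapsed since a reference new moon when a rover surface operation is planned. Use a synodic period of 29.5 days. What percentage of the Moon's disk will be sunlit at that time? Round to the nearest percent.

239.0 d spans 8 complete synodic months (8 × 29.5 = 236.00 d) plus 3.00 d.
Phase angle: θ = 360°·(3.00 d)/(29.5 d) = 36.6°.
cos 36.6° = 0.803, so f = (1 − 0.803)/2 = 0.099, so 10%.

10%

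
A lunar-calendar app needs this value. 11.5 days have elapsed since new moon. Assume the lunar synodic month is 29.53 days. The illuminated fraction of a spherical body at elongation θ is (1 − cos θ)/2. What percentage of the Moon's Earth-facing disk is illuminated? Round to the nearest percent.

Phase angle: θ = 360°·(11.5 d)/(29.53 d) = 140.2°.
cos 140.2° = (-0.768), so f = (1 − (-0.768))/2 = 0.884, so 88%.

88%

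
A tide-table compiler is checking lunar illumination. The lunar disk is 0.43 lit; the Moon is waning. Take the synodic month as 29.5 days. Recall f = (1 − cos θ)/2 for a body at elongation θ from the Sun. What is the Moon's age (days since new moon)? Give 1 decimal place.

22.8 days

From f = (1 − cos θ)/2: cos θ = 1 − 2×0.43 = 0.140; arccos → 82.0°.
A waning Moon lies in 180°–360°, so θ = 360° − 82.0° = 278.0°.
That fraction of the synodic month is 278.0/360 × 29.5 d ≈ 22.78 d.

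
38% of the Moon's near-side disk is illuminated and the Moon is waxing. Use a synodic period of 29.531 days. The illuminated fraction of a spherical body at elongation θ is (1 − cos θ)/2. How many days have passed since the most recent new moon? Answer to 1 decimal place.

Invert f = (1 − cos θ)/2 to get cos θ = 1 − 2(0.38) = 0.240, hence θ₀ = arccos 0.240 = 76.1°.
Waxing ⇒ before full, so θ = 76.1°.
That fraction of the synodic month is 76.1/360 × 29.531 d ≈ 6.24 d.

6.2 days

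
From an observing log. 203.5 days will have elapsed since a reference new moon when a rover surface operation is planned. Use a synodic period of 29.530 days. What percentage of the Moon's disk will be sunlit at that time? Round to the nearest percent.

203.5/29.530 = 6.891 lunations, so 6 complete cycles and 26.32 d into the next.
The Moon has covered 26.32/29.530 of its cycle, so θ ≈ 360° × 26.32/29.530 = 320.9°.
Illuminated fraction = (1 − cos 320.9°)/2 = (1 − 0.776)/2 ≈ 0.112, so 11%.

11%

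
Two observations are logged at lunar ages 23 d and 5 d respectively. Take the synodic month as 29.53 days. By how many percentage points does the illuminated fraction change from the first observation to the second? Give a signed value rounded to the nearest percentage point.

-15 pp

θ₁ = 360° × 23/29.53 = 280.4°, f₁ = (1 − cos θ₁)/2 = 0.410.
θ₂ = 360° × 5/29.53 = 61.0°, f₂ = (1 − cos θ₂)/2 = 0.257.
Change = f₂ − f₁ = -0.153 → -15 percentage points.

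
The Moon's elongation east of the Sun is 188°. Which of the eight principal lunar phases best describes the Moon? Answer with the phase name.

full moon

188° lies in the full moon sector of the 8-phase cycle.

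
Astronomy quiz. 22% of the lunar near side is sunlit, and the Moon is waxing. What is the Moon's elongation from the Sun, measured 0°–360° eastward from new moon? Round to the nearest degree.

From f = (1 − cos θ)/2: cos θ = 1 − 2×0.22 = 0.560; arccos → 55.9°.
The Moon is waxing (0°–180°), so θ = 55.9° directly.

56°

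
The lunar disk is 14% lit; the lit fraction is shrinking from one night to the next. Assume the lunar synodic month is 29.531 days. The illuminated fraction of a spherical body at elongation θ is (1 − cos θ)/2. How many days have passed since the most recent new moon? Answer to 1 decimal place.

25.9 days

From f = (1 − cos θ)/2: cos θ = 1 − 2×0.14 = 0.720; arccos → 43.9°.
Waning ⇒ past full, so θ = 360° − 43.9° = 316.1°.
That fraction of the synodic month is 316.1/360 × 29.531 d ≈ 25.93 d.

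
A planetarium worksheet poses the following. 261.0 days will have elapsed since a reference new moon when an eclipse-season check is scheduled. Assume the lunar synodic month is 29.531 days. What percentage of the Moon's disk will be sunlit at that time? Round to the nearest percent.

24%

261.0 d spans 8 complete synodic months (8 × 29.531 = 236.25 d) plus 24.75 d.
Elongation θ = 360° × 24.75/29.531 ≈ 301.7°.
cos 301.7° = 0.526, so f = (1 − 0.526)/2 = 0.237, so 24%.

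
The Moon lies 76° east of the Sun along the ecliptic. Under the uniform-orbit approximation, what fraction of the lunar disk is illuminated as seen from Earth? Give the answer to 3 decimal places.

0.379

cos 76° = 0.242, so f = (1 − 0.242)/2 = 0.379.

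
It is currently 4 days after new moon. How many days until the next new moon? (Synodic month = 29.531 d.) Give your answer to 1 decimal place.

The next new moon completes the synodic month: 29.531 − 4 = 25.531 days.

25.5 days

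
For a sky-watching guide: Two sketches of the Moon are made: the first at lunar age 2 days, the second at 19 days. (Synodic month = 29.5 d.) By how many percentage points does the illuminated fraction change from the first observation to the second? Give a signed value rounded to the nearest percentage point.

+76 pp

First observation: θ = 360°·2/29.5 = 24.4°, so f = 0.045.
Second observation: θ = 231.9°, f = 0.809.
Δf = 0.809 − 0.045 = +0.764, i.e. +76 pp.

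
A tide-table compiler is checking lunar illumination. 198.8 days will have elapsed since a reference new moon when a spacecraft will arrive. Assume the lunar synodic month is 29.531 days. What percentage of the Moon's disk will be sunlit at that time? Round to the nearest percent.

Reduce mod P: 198.8 − 6×29.531 = 21.61 d into the current lunation.
Phase angle: θ = 360°·(21.61 d)/(29.531 d) = 263.5°.
With cos θ = (-0.113), the lit fraction is (1 − (-0.113))/2 ≈ 0.557, so 56%.

56%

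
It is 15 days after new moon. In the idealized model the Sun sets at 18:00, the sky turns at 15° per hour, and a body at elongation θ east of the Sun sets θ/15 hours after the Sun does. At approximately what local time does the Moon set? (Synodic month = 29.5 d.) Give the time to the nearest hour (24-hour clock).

Phase angle: θ = 360°·(15 d)/(29.5 d) = 183.1°.
The Moon trails the Sun by θ/15 = 183.1/15 ≈ 12.20 hours.
18:00 + 12.20 h ≈ 06:12 → 06:00 to the nearest hour.

06:00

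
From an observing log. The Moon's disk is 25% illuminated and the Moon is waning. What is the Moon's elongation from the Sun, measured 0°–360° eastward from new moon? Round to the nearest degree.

Invert f = (1 − cos θ)/2 to get cos θ = 1 − 2(0.25) = 0.500, hence θ₀ = arccos 0.500 = 60.0°.
A waning Moon lies in 180°–360°, so θ = 360° − 60.0° = 300.0°.

300°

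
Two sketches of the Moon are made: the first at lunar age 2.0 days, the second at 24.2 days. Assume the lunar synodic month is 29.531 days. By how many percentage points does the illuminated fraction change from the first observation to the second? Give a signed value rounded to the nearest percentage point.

+24 pp

θ₁ = 360° × 2.0/29.531 = 24.4°, f₁ = (1 − cos θ₁)/2 = 0.045.
θ₂ = 360° × 24.2/29.531 = 295.0°, f₂ = (1 − cos θ₂)/2 = 0.289.
Change = f₂ − f₁ = +0.244 → +24 percentage points.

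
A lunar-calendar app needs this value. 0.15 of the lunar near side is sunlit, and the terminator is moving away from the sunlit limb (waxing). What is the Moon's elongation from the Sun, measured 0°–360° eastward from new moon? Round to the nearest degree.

cos θ = 1 − 2f = 0.700, giving a principal value of 45.6°.
Waxing ⇒ before full, so θ = 45.6°.

46°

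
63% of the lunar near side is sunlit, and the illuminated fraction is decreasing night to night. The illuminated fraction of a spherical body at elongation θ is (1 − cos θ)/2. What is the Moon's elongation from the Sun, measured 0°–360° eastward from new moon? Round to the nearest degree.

From f = (1 − cos θ)/2: cos θ = 1 − 2×0.63 = -0.260; arccos → 105.1°.
Since the Moon is past full (waning), take the reflex angle: θ = 360° − 105.1° = 254.9°.

255°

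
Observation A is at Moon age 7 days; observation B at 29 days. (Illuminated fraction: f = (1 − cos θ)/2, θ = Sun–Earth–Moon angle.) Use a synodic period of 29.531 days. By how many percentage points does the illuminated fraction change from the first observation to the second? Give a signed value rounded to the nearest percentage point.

-46 percentage points

θ₁ = 360° × 7/29.531 = 85.3°, f₁ = (1 − cos θ₁)/2 = 0.459.
θ₂ = 360° × 29/29.531 = 353.5°, f₂ = (1 − cos θ₂)/2 = 0.003.
Change = f₂ − f₁ = -0.456 → -46 percentage points.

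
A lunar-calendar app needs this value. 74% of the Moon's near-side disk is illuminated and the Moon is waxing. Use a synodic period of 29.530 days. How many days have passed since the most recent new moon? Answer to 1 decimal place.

From f = (1 − cos θ)/2: cos θ = 1 − 2×0.74 = -0.480; arccos → 118.7°.
Waxing ⇒ before full, so θ = 118.7°.
Age = 29.530 × 118.7°/360° ≈ 9.74 days.

9.7 days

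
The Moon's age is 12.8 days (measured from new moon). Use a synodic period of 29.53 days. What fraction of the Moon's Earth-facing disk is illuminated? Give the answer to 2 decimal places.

Phase angle: θ = 360°·(12.8 d)/(29.53 d) = 156.0°.
Illuminated fraction = (1 − cos 156.0°)/2 = (1 − (-0.914))/2 ≈ 0.957.

0.96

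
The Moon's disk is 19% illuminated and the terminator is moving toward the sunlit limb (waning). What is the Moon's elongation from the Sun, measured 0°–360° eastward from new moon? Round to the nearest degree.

308°

From f = (1 − cos θ)/2: cos θ = 1 − 2×0.19 = 0.620; arccos → 51.7°.
A waning Moon lies in 180°–360°, so θ = 360° − 51.7° = 308.3°.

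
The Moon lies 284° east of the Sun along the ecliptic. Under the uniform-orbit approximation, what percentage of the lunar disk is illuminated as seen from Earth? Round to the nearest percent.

cos 284° = 0.242, so f = (1 − 0.242)/2 = 0.379, i.e. 38%.

38%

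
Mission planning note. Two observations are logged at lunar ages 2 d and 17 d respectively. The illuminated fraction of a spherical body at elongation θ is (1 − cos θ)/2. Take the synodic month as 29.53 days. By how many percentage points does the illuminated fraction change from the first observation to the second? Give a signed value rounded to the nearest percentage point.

First observation: θ = 360°·2/29.53 = 24.4°, so f = 0.045.
Second observation: θ = 207.2°, f = 0.945.
Δf = 0.945 − 0.045 = +0.900, i.e. +90 pp.

+90 pp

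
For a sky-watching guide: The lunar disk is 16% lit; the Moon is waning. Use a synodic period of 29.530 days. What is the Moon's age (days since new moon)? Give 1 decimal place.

25.7 days

From f = (1 − cos θ)/2: cos θ = 1 − 2×0.16 = 0.680; arccos → 47.2°.
Since the Moon is past full (waning), take the reflex angle: θ = 360° − 47.2° = 312.8°.
At 360°/29.530 d per day, 312.8° corresponds to 25.66 days.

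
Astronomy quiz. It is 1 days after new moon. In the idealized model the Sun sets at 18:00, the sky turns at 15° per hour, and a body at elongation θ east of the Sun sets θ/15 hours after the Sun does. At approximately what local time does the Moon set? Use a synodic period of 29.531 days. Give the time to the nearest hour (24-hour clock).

Phase angle: θ = 360°·(1 d)/(29.531 d) = 12.2°.
The Moon trails the Sun by θ/15 = 12.2/15 ≈ 0.81 hours.
18:00 + 0.81 h ≈ 18:49 → 19:00 to the nearest hour.

19:00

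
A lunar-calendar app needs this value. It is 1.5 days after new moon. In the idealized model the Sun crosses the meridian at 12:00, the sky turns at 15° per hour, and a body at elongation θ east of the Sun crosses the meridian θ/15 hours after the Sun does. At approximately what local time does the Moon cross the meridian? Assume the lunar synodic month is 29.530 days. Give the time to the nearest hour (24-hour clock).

13:00

Elongation θ = 360° × 1.5/29.530 ≈ 18.3°.
Delay after the Sun = 18.3° / (15°/h) ≈ 1.22 h.
12:00 + 1.22 h ≈ 13:13 → 13:00 to the nearest hour.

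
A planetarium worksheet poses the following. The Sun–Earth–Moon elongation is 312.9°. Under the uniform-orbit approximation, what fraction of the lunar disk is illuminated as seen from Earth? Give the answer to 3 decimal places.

f = (1 − cos 312.9°)/2 = (1 − 0.681)/2 ≈ 0.160.

0.160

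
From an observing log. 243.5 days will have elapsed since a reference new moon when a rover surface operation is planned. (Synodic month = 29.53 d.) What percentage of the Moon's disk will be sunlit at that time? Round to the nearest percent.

243.5/29.53 = 8.246 lunations, so 8 complete cycles and 7.26 d into the next.
Phase angle: θ = 360°·(7.26 d)/(29.53 d) = 88.5°.
cos 88.5° = 0.026, so f = (1 − 0.026)/2 = 0.487, so 49%.

49%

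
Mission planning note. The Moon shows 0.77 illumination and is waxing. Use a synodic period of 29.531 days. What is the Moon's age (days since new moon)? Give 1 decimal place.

cos θ = 1 − 2f = -0.540, giving a principal value of 122.7°.
Waxing ⇒ before full, so θ = 122.7°.
That fraction of the synodic month is 122.7/360 × 29.531 d ≈ 10.06 d.

10.1 days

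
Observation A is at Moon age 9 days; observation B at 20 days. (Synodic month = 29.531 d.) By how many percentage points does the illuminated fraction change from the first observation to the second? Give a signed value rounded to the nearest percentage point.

+5 percentage points

First observation: θ = 360°·9/29.531 = 109.7°, so f = 0.669.
Second observation: θ = 243.8°, f = 0.721.
Δf = 0.721 − 0.669 = +0.052, i.e. +5 pp.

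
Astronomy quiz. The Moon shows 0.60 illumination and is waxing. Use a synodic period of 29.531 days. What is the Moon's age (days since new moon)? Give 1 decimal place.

cos θ = 1 − 2f = -0.200, giving a principal value of 101.5°.
The Moon is waxing (0°–180°), so θ = 101.5° directly.
At 360°/29.531 d per day, 101.5° corresponds to 8.33 days.

8.3 days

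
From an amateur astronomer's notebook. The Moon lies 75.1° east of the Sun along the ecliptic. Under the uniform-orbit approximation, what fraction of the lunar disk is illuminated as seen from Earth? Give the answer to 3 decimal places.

cos 75.1° = 0.257, so f = (1 − 0.257)/2 = 0.371.

0.371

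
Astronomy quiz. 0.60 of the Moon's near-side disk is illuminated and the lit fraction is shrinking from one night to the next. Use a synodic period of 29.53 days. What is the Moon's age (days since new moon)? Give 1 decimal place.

From f = (1 − cos θ)/2: cos θ = 1 − 2×0.60 = -0.200; arccos → 101.5°.
Waning ⇒ past full, so θ = 360° − 101.5° = 258.5°.
At 360°/29.53 d per day, 258.5° corresponds to 21.20 days.

21.2 days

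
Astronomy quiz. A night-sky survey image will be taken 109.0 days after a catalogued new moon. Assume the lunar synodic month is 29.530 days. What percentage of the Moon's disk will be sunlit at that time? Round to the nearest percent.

68%

109.0 d spans 3 complete synodic months (3 × 29.530 = 88.59 d) plus 20.41 d.
Elongation θ = 360° × 20.41/29.530 ≈ 248.8°.
Illuminated fraction = (1 − cos 248.8°)/2 = (1 − (-0.361))/2 ≈ 0.681, so 68%.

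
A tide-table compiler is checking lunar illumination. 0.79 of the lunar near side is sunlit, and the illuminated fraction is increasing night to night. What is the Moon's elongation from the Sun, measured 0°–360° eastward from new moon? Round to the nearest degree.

cos θ = 1 − 2f = -0.580, giving a principal value of 125.5°.
Before full moon the principal value applies: θ = 125.5°.

125°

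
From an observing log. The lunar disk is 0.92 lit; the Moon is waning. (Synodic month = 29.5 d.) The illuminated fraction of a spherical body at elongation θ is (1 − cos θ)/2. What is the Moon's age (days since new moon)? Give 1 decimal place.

cos θ = 1 − 2f = -0.840, giving a principal value of 147.1°.
A waning Moon lies in 180°–360°, so θ = 360° − 147.1° = 212.9°.
That fraction of the synodic month is 212.9/360 × 29.5 d ≈ 17.44 d.

17.4 days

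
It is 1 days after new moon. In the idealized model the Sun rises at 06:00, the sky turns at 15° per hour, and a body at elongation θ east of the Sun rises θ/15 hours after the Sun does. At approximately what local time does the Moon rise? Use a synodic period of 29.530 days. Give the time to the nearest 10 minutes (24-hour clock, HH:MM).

Elongation θ = 360° × 1/29.530 ≈ 12.2°.
The Moon trails the Sun by θ/15 = 12.2/15 ≈ 0.81 hours.
06:00 + 0.813 h ≈ 06:49 → 06:50 to the nearest ten minutes.

06:50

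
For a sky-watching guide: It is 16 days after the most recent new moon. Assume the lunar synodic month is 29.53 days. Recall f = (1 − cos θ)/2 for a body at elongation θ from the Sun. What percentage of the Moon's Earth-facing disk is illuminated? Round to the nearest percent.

98%

Elongation θ = 360° × 16/29.53 ≈ 195.1°.
Illuminated fraction = (1 − cos 195.1°)/2 = (1 − (-0.966))/2 ≈ 0.983, so 98%.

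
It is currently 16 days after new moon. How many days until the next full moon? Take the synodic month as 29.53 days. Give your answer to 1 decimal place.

28.3 days

Full moon is 0.5 of the way through the cycle: age 0.5 × 29.53 = 14.765 d.
This lunation's full moon (14.765 d) has passed, so add one period: 44.295 − 16 = 28.295 days.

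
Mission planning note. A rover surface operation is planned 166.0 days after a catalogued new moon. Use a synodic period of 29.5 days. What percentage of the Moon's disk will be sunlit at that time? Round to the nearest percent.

Reduce mod P: 166.0 − 5×29.5 = 18.50 d into the current lunation.
Elongation θ = 360° × 18.50/29.5 ≈ 225.8°.
cos 225.8° = (-0.698), so f = (1 − (-0.698))/2 = 0.849, so 85%.

85%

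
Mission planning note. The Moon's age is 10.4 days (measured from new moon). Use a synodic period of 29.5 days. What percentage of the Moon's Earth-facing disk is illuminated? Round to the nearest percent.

80%

Elongation θ = 360° × 10.4/29.5 ≈ 126.9°.
Illuminated fraction = (1 − cos 126.9°)/2 = (1 − (-0.601))/2 ≈ 0.800, so 80%.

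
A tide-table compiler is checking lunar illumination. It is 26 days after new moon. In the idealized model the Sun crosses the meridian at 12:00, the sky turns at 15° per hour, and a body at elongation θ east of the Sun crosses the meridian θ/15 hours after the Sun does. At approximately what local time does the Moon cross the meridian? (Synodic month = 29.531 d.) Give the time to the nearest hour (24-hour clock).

Elongation θ = 360° × 26/29.531 ≈ 317.0°.
Delay after the Sun = 317.0° / (15°/h) ≈ 21.13 h.
12:00 + 21.13 h ≈ 09:08 → 09:00 to the nearest hour.

09:00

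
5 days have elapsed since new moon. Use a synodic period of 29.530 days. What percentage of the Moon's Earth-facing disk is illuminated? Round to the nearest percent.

Elongation θ = 360° × 5/29.530 ≈ 61.0°.
cos 61.0° = 0.485, so f = (1 − 0.485)/2 = 0.257, so 26%.

26%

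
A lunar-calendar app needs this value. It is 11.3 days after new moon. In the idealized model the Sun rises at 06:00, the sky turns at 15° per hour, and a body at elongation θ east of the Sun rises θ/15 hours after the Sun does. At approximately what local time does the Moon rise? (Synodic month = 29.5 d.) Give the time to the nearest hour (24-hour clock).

15:00

Elongation θ = 360° × 11.3/29.5 ≈ 137.9°.
The Moon trails the Sun by θ/15 = 137.9/15 ≈ 9.19 hours.
06:00 + 9.19 h ≈ 15:12 → 15:00 to the nearest hour.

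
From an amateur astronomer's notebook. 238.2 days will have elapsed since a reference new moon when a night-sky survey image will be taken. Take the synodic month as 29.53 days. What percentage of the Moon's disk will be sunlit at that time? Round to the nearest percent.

238.2/29.53 = 8.066 lunations, so 8 complete cycles and 1.96 d into the next.
Elongation θ = 360° × 1.96/29.53 ≈ 23.9°.
cos 23.9° = 0.914, so f = (1 − 0.914)/2 = 0.043, so 4%.

4%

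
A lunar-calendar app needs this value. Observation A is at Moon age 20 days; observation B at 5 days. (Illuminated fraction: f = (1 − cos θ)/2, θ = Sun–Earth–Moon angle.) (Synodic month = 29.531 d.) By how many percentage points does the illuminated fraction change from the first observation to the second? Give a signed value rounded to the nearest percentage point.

-46 pp

θ₁ = 360° × 20/29.531 = 243.8°, f₁ = (1 − cos θ₁)/2 = 0.721.
θ₂ = 360° × 5/29.531 = 61.0°, f₂ = (1 − cos θ₂)/2 = 0.257.
Change = f₂ − f₁ = -0.463 → -46 percentage points.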